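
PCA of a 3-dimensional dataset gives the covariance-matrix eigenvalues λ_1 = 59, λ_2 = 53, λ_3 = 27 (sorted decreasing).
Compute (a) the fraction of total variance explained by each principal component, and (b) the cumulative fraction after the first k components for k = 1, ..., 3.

Step 1 — total variance = trace(Sigma) = Σ λ_i = 59 + 53 + 27 = 139.

Step 2 — fraction explained by component i = λ_i / Σ λ:
  PC1: 59/139 = 0.4245
  PC2: 53/139 = 0.3813
  PC3: 27/139 = 0.1942

Step 3 — cumulative fraction after k components = (λ_1 + ... + λ_k) / Σ λ:
  k = 1: 59/139 = 0.4245
  k = 2: (59 + 53)/139 = 112/139 = 0.8058
  k = 3: (59 + 53 + 27)/139 = 139/139 = 1

Summary (fraction, with percent):

explained: PC1 0.4245 (42.45%), PC2 0.3813 (38.13%), PC3 0.1942 (19.42%);  cumulative: 0.4245, 0.8058, 1


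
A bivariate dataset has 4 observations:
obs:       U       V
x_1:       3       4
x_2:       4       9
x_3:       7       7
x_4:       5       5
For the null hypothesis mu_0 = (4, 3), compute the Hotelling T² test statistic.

Step 1 — sample mean vector:
  mean(U) = (3 + 4 + 7 + 5) / 4 = 19/4 = 4.75
  mean(V) = (4 + 9 + 7 + 5) / 4 = 25/4 = 6.25
  x̄ = (4.75, 6.25),  deviation x̄ - mu_0 = (4.75, 6.25) - (4, 3) = (0.75, 3.25).

Step 2 — sample covariance matrix, S[i,j] = (1/(n-1)) · Σ_k (x_{k,i} - mean_i) · (x_{k,j} - mean_j), divisor n-1 = 3:
  S[U,U] = ((-1.75)·(-1.75) + (-0.75)·(-0.75) + (2.25)·(2.25) + (0.25)·(0.25)) / 3 = 8.75/3 = 2.9167
  S[U,V] = ((-1.75)·(-2.25) + (-0.75)·(2.75) + (2.25)·(0.75) + (0.25)·(-1.25)) / 3 = 3.25/3 = 1.0833
  S[V,V] = ((-2.25)·(-2.25) + (2.75)·(2.75) + (0.75)·(0.75) + (-1.25)·(-1.25)) / 3 = 14.75/3 = 4.9167
  S = [[2.9167, 1.0833],
 [1.0833, 4.9167]].

Step 3 — invert S. det(S) = 2.9167·4.9167 - (1.0833)² = 13.1667.
  S^{-1} = (1/det) · [[d, -b], [-b, a]] = [[0.3734, -0.0823],
 [-0.0823, 0.2215]].

Step 4 — quadratic form (x̄ - mu_0)^T · S^{-1} · (x̄ - mu_0):
  S^{-1} · (x̄ - mu_0) = (0.0127, 0.6582),
  (x̄ - mu_0)^T · [...] = (0.75)·(0.0127) + (3.25)·(0.6582) = 2.1487.

Step 5 — scale by n: T² = 4 · 2.1487 = 8.5949.

T² ≈ 8.5949


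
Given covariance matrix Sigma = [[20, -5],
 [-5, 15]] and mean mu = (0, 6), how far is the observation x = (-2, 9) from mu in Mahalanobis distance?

Step 1 — centre the observation: (x - mu) = (-2, 3).

Step 2 — invert Sigma. det(Sigma) = 20·15 - (-5)² = 275.
  Sigma^{-1} = (1/det) · [[d, -b], [-b, a]] = [[0.0545, 0.0182],
 [0.0182, 0.0727]].

Step 3 — form the quadratic (x - mu)^T · Sigma^{-1} · (x - mu):
  Sigma^{-1} · (x - mu) = (-0.0545, 0.1818).
  (x - mu)^T · [Sigma^{-1} · (x - mu)] = (-2)·(-0.0545) + (3)·(0.1818) = 0.6545.

Step 4 — take square root: d = √(0.6545) ≈ 0.809.

d(x, mu) = √(0.6545) ≈ 0.809


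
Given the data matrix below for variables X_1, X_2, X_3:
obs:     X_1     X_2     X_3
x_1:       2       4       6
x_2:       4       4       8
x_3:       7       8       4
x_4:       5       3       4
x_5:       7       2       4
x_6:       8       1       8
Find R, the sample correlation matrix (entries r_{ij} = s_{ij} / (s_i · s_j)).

Step 1 — column means:
  mean(X_1) = (2 + 4 + 7 + 5 + 7 + 8) / 6 = 33/6 = 5.5
  mean(X_2) = (4 + 4 + 8 + 3 + 2 + 1) / 6 = 22/6 = 3.6667
  mean(X_3) = (6 + 8 + 4 + 4 + 4 + 8) / 6 = 34/6 = 5.6667

Step 2 — sample variances and covariances s[i,j] = (1/(n-1)) · Σ_k (x_{k,i} - mean_i) · (x_{k,j} - mean_j), with n-1 = 5:
  s[X_1,X_1] = ((-3.5)·(-3.5) + (-1.5)·(-1.5) + (1.5)·(1.5) + (-0.5)·(-0.5) + (1.5)·(1.5) + (2.5)·(2.5)) / 5 = 25.5/5 = 5.1
  s[X_1,X_2] = ((-3.5)·(0.3333) + (-1.5)·(0.3333) + (1.5)·(4.3333) + (-0.5)·(-0.6667) + (1.5)·(-1.6667) + (2.5)·(-2.6667)) / 5 = -4/5 = -0.8
  s[X_1,X_3] = ((-3.5)·(0.3333) + (-1.5)·(2.3333) + (1.5)·(-1.6667) + (-0.5)·(-1.6667) + (1.5)·(-1.6667) + (2.5)·(2.3333)) / 5 = -3/5 = -0.6
  s[X_2,X_2] = ((0.3333)·(0.3333) + (0.3333)·(0.3333) + (4.3333)·(4.3333) + (-0.6667)·(-0.6667) + (-1.6667)·(-1.6667) + (-2.6667)·(-2.6667)) / 5 = 29.3333/5 = 5.8667
  s[X_2,X_3] = ((0.3333)·(0.3333) + (0.3333)·(2.3333) + (4.3333)·(-1.6667) + (-0.6667)·(-1.6667) + (-1.6667)·(-1.6667) + (-2.6667)·(2.3333)) / 5 = -8.6667/5 = -1.7333
  s[X_3,X_3] = ((0.3333)·(0.3333) + (2.3333)·(2.3333) + (-1.6667)·(-1.6667) + (-1.6667)·(-1.6667) + (-1.6667)·(-1.6667) + (2.3333)·(2.3333)) / 5 = 19.3333/5 = 3.8667
  Sample standard deviations s_i = √(s[i,i]):
  s(X_1) = √(5.1) = 2.2583
  s(X_2) = √(5.8667) = 2.4221
  s(X_3) = √(3.8667) = 1.9664

Step 3 — r_{ij} = s_{ij} / (s_i · s_j):
  r[X_1,X_1] = 1 (diagonal).
  r[X_1,X_2] = -0.8 / (2.2583 · 2.4221) = -0.8 / 5.4699 = -0.1463
  r[X_1,X_3] = -0.6 / (2.2583 · 1.9664) = -0.6 / 4.4407 = -0.1351
  r[X_2,X_2] = 1 (diagonal).
  r[X_2,X_3] = -1.7333 / (2.4221 · 1.9664) = -1.7333 / 4.7628 = -0.3639
  r[X_3,X_3] = 1 (diagonal).

R is symmetric with unit diagonal. Assembling:

R = [[1, -0.1463, -0.1351],
 [-0.1463, 1, -0.3639],
 [-0.1351, -0.3639, 1]]


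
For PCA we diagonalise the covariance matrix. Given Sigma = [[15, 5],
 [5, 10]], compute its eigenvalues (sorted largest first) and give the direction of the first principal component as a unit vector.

Step 1 — characteristic polynomial of 2×2 Sigma:
  det(Sigma - λI) = λ² - trace · λ + det = 0.
  trace = 15 + 10 = 25, det = 15·10 - (5)² = 125.
Step 2 — discriminant:
  Δ = trace² - 4·det = 625 - 500 = 125.
Step 3 — eigenvalues:
  λ = (trace ± √Δ)/2 = (25 ± 11.1803)/2,
  λ_1 = 18.0902,  λ_2 = 6.9098.

Step 4 — unit eigenvector for λ_1: solve (Sigma - λ_1 I)v = 0. First row:
  (15 - 18.0902)·v_x + (5)·v_y = 0, i.e. (-3.0902)·v_x + (5)·v_y = 0,
  so v ∝ (b, λ_1 - a) = (5, 3.0902) = u.
  ||u|| = √((5)² + (3.0902)²) = √(34.5492) ≈ 5.8779,
  v_1 = u/||u|| ≈ (0.8507, 0.5257) (||v_1|| = 1).

λ_1 = 18.0902,  λ_2 = 6.9098;  v_1 ≈ (0.8507, 0.5257)


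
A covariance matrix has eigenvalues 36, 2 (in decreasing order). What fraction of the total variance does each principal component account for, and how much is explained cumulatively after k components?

Step 1 — total variance = trace(Sigma) = Σ λ_i = 36 + 2 = 38.

Step 2 — fraction explained by component i = λ_i / Σ λ:
  PC1: 36/38 = 0.9474
  PC2: 2/38 = 0.0526

Step 3 — cumulative fraction after k components = (λ_1 + ... + λ_k) / Σ λ:
  k = 1: 36/38 = 0.9474
  k = 2: (36 + 2)/38 = 38/38 = 1

Summary (fraction, with percent):

explained: PC1 0.9474 (94.74%), PC2 0.0526 (5.26%);  cumulative: 0.9474, 1


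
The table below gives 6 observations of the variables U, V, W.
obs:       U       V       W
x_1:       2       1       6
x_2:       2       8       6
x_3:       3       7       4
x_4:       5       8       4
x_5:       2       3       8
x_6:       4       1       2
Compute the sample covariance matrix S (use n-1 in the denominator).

Step 1 — column means:
  mean(U) = (2 + 2 + 3 + 5 + 2 + 4) / 6 = 18/6 = 3
  mean(V) = (1 + 8 + 7 + 8 + 3 + 1) / 6 = 28/6 = 4.6667
  mean(W) = (6 + 6 + 4 + 4 + 8 + 2) / 6 = 30/6 = 5

Step 2 — sample covariance S[i,j] = (1/(n-1)) · Σ_k (x_{k,i} - mean_i) · (x_{k,j} - mean_j), with n-1 = 5.
  S[U,U] = ((-1)·(-1) + (-1)·(-1) + (0)·(0) + (2)·(2) + (-1)·(-1) + (1)·(1)) / 5 = 8/5 = 1.6
  S[U,V] = ((-1)·(-3.6667) + (-1)·(3.3333) + (0)·(2.3333) + (2)·(3.3333) + (-1)·(-1.6667) + (1)·(-3.6667)) / 5 = 5/5 = 1
  S[U,W] = ((-1)·(1) + (-1)·(1) + (0)·(-1) + (2)·(-1) + (-1)·(3) + (1)·(-3)) / 5 = -10/5 = -2
  S[V,V] = ((-3.6667)·(-3.6667) + (3.3333)·(3.3333) + (2.3333)·(2.3333) + (3.3333)·(3.3333) + (-1.6667)·(-1.6667) + (-3.6667)·(-3.6667)) / 5 = 57.3333/5 = 11.4667
  S[V,W] = ((-3.6667)·(1) + (3.3333)·(1) + (2.3333)·(-1) + (3.3333)·(-1) + (-1.6667)·(3) + (-3.6667)·(-3)) / 5 = 0/5 = 0
  S[W,W] = ((1)·(1) + (1)·(1) + (-1)·(-1) + (-1)·(-1) + (3)·(3) + (-3)·(-3)) / 5 = 22/5 = 4.4

S is symmetric (S[j,i] = S[i,j]). Assembling:

S = [[1.6, 1, -2],
 [1, 11.4667, 0],
 [-2, 0, 4.4]]


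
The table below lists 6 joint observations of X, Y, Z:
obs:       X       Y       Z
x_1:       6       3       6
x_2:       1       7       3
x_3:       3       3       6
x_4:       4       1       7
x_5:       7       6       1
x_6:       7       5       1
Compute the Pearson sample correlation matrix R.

Step 1 — column means:
  mean(X) = (6 + 1 + 3 + 4 + 7 + 7) / 6 = 28/6 = 4.6667
  mean(Y) = (3 + 7 + 3 + 1 + 6 + 5) / 6 = 25/6 = 4.1667
  mean(Z) = (6 + 3 + 6 + 7 + 1 + 1) / 6 = 24/6 = 4

Step 2 — sample variances and covariances s[i,j] = (1/(n-1)) · Σ_k (x_{k,i} - mean_i) · (x_{k,j} - mean_j), with n-1 = 5:
  s[X,X] = ((1.3333)·(1.3333) + (-3.6667)·(-3.6667) + (-1.6667)·(-1.6667) + (-0.6667)·(-0.6667) + (2.3333)·(2.3333) + (2.3333)·(2.3333)) / 5 = 29.3333/5 = 5.8667
  s[X,Y] = ((1.3333)·(-1.1667) + (-3.6667)·(2.8333) + (-1.6667)·(-1.1667) + (-0.6667)·(-3.1667) + (2.3333)·(1.8333) + (2.3333)·(0.8333)) / 5 = -1.6667/5 = -0.3333
  s[X,Z] = ((1.3333)·(2) + (-3.6667)·(-1) + (-1.6667)·(2) + (-0.6667)·(3) + (2.3333)·(-3) + (2.3333)·(-3)) / 5 = -13/5 = -2.6
  s[Y,Y] = ((-1.1667)·(-1.1667) + (2.8333)·(2.8333) + (-1.1667)·(-1.1667) + (-3.1667)·(-3.1667) + (1.8333)·(1.8333) + (0.8333)·(0.8333)) / 5 = 24.8333/5 = 4.9667
  s[Y,Z] = ((-1.1667)·(2) + (2.8333)·(-1) + (-1.1667)·(2) + (-3.1667)·(3) + (1.8333)·(-3) + (0.8333)·(-3)) / 5 = -25/5 = -5
  s[Z,Z] = ((2)·(2) + (-1)·(-1) + (2)·(2) + (3)·(3) + (-3)·(-3) + (-3)·(-3)) / 5 = 36/5 = 7.2
  Sample standard deviations s_i = √(s[i,i]):
  s(X) = √(5.8667) = 2.4221
  s(Y) = √(4.9667) = 2.2286
  s(Z) = √(7.2) = 2.6833

Step 3 — r_{ij} = s_{ij} / (s_i · s_j):
  r[X,X] = 1 (diagonal).
  r[X,Y] = -0.3333 / (2.4221 · 2.2286) = -0.3333 / 5.3979 = -0.0618
  r[X,Z] = -2.6 / (2.4221 · 2.6833) = -2.6 / 6.4992 = -0.4
  r[Y,Y] = 1 (diagonal).
  r[Y,Z] = -5 / (2.2286 · 2.6833) = -5 / 5.98 = -0.8361
  r[Z,Z] = 1 (diagonal).

R is symmetric with unit diagonal. Assembling:

R = [[1, -0.0618, -0.4],
 [-0.0618, 1, -0.8361],
 [-0.4, -0.8361, 1]]


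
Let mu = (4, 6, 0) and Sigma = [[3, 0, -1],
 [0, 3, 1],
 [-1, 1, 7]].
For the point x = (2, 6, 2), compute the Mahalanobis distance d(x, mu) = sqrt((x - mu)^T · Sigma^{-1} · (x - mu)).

Step 1 — centre the observation: (x - mu) = (-2, 0, 2).

Step 2 — invert Sigma (cofactor / det for 3×3, or solve directly):
  Sigma^{-1} = [[0.3509, -0.0175, 0.0526],
 [-0.0175, 0.3509, -0.0526],
 [0.0526, -0.0526, 0.1579]].

Step 3 — form the quadratic (x - mu)^T · Sigma^{-1} · (x - mu):
  Sigma^{-1} · (x - mu) = (-0.5965, -0.0702, 0.2105).
  (x - mu)^T · [Sigma^{-1} · (x - mu)] = (-2)·(-0.5965) + (0)·(-0.0702) + (2)·(0.2105) = 1.614.

Step 4 — take square root: d = √(1.614) ≈ 1.2704.

d(x, mu) = √(1.614) ≈ 1.2704


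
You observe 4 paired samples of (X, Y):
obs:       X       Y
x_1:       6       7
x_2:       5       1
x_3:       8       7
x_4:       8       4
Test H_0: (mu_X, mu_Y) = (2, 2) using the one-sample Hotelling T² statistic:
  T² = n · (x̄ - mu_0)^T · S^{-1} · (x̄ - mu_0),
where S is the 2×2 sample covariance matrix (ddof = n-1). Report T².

Step 1 — sample mean vector:
  mean(X) = (6 + 5 + 8 + 8) / 4 = 27/4 = 6.75
  mean(Y) = (7 + 1 + 7 + 4) / 4 = 19/4 = 4.75
  x̄ = (6.75, 4.75),  deviation x̄ - mu_0 = (6.75, 4.75) - (2, 2) = (4.75, 2.75).

Step 2 — sample covariance matrix, S[i,j] = (1/(n-1)) · Σ_k (x_{k,i} - mean_i) · (x_{k,j} - mean_j), divisor n-1 = 3:
  S[X,X] = ((-0.75)·(-0.75) + (-1.75)·(-1.75) + (1.25)·(1.25) + (1.25)·(1.25)) / 3 = 6.75/3 = 2.25
  S[X,Y] = ((-0.75)·(2.25) + (-1.75)·(-3.75) + (1.25)·(2.25) + (1.25)·(-0.75)) / 3 = 6.75/3 = 2.25
  S[Y,Y] = ((2.25)·(2.25) + (-3.75)·(-3.75) + (2.25)·(2.25) + (-0.75)·(-0.75)) / 3 = 24.75/3 = 8.25
  S = [[2.25, 2.25],
 [2.25, 8.25]].

Step 3 — invert S. det(S) = 2.25·8.25 - (2.25)² = 13.5.
  S^{-1} = (1/det) · [[d, -b], [-b, a]] = [[0.6111, -0.1667],
 [-0.1667, 0.1667]].

Step 4 — quadratic form (x̄ - mu_0)^T · S^{-1} · (x̄ - mu_0):
  S^{-1} · (x̄ - mu_0) = (2.4444, -0.3333),
  (x̄ - mu_0)^T · [...] = (4.75)·(2.4444) + (2.75)·(-0.3333) = 10.6944.

Step 5 — scale by n: T² = 4 · 10.6944 = 42.7778.

T² ≈ 42.7778


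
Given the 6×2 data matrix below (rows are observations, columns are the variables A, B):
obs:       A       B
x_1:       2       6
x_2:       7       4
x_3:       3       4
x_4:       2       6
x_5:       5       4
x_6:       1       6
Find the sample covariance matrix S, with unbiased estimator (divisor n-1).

Step 1 — column means:
  mean(A) = (2 + 7 + 3 + 2 + 5 + 1) / 6 = 20/6 = 3.3333
  mean(B) = (6 + 4 + 4 + 6 + 4 + 6) / 6 = 30/6 = 5

Step 2 — sample covariance S[i,j] = (1/(n-1)) · Σ_k (x_{k,i} - mean_i) · (x_{k,j} - mean_j), with n-1 = 5.
  S[A,A] = ((-1.3333)·(-1.3333) + (3.6667)·(3.6667) + (-0.3333)·(-0.3333) + (-1.3333)·(-1.3333) + (1.6667)·(1.6667) + (-2.3333)·(-2.3333)) / 5 = 25.3333/5 = 5.0667
  S[A,B] = ((-1.3333)·(1) + (3.6667)·(-1) + (-0.3333)·(-1) + (-1.3333)·(1) + (1.6667)·(-1) + (-2.3333)·(1)) / 5 = -10/5 = -2
  S[B,B] = ((1)·(1) + (-1)·(-1) + (-1)·(-1) + (1)·(1) + (-1)·(-1) + (1)·(1)) / 5 = 6/5 = 1.2

S is symmetric (S[j,i] = S[i,j]). Assembling:

S = [[5.0667, -2],
 [-2, 1.2]]


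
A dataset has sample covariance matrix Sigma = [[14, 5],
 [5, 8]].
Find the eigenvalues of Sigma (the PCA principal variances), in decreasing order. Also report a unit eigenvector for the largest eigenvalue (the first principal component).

Step 1 — characteristic polynomial of 2×2 Sigma:
  det(Sigma - λI) = λ² - trace · λ + det = 0.
  trace = 14 + 8 = 22, det = 14·8 - (5)² = 87.
Step 2 — discriminant:
  Δ = trace² - 4·det = 484 - 348 = 136.
Step 3 — eigenvalues:
  λ = (trace ± √Δ)/2 = (22 ± 11.6619)/2,
  λ_1 = 16.831,  λ_2 = 5.169.

Step 4 — unit eigenvector for λ_1: solve (Sigma - λ_1 I)v = 0. First row:
  (14 - 16.831)·v_x + (5)·v_y = 0, i.e. (-2.831)·v_x + (5)·v_y = 0,
  so v ∝ (b, λ_1 - a) = (5, 2.831) = u.
  ||u|| = √((5)² + (2.831)²) = √(33.0143) ≈ 5.7458,
  v_1 = u/||u|| ≈ (0.8702, 0.4927) (||v_1|| = 1).

λ_1 = 16.831,  λ_2 = 5.169;  v_1 ≈ (0.8702, 0.4927)


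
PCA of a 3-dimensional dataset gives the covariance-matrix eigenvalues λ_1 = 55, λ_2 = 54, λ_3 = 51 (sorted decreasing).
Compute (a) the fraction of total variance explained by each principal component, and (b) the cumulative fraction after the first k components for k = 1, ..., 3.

Step 1 — total variance = trace(Sigma) = Σ λ_i = 55 + 54 + 51 = 160.

Step 2 — fraction explained by component i = λ_i / Σ λ:
  PC1: 55/160 = 0.3438
  PC2: 54/160 = 0.3375
  PC3: 51/160 = 0.3187

Step 3 — cumulative fraction after k components = (λ_1 + ... + λ_k) / Σ λ:
  k = 1: 55/160 = 0.3438
  k = 2: (55 + 54)/160 = 109/160 = 0.6813
  k = 3: (55 + 54 + 51)/160 = 160/160 = 1

Summary (fraction, with percent):

explained: PC1 0.3438 (34.38%), PC2 0.3375 (33.75%), PC3 0.3187 (31.87%);  cumulative: 0.3438, 0.6813, 1


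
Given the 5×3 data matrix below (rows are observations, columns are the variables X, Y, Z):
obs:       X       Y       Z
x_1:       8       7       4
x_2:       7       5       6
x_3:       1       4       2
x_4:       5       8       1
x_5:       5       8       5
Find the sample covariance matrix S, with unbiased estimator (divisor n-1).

Step 1 — column means:
  mean(X) = (8 + 7 + 1 + 5 + 5) / 5 = 26/5 = 5.2
  mean(Y) = (7 + 5 + 4 + 8 + 8) / 5 = 32/5 = 6.4
  mean(Z) = (4 + 6 + 2 + 1 + 5) / 5 = 18/5 = 3.6

Step 2 — sample covariance S[i,j] = (1/(n-1)) · Σ_k (x_{k,i} - mean_i) · (x_{k,j} - mean_j), with n-1 = 4.
  S[X,X] = ((2.8)·(2.8) + (1.8)·(1.8) + (-4.2)·(-4.2) + (-0.2)·(-0.2) + (-0.2)·(-0.2)) / 4 = 28.8/4 = 7.2
  S[X,Y] = ((2.8)·(0.6) + (1.8)·(-1.4) + (-4.2)·(-2.4) + (-0.2)·(1.6) + (-0.2)·(1.6)) / 4 = 8.6/4 = 2.15
  S[X,Z] = ((2.8)·(0.4) + (1.8)·(2.4) + (-4.2)·(-1.6) + (-0.2)·(-2.6) + (-0.2)·(1.4)) / 4 = 12.4/4 = 3.1
  S[Y,Y] = ((0.6)·(0.6) + (-1.4)·(-1.4) + (-2.4)·(-2.4) + (1.6)·(1.6) + (1.6)·(1.6)) / 4 = 13.2/4 = 3.3
  S[Y,Z] = ((0.6)·(0.4) + (-1.4)·(2.4) + (-2.4)·(-1.6) + (1.6)·(-2.6) + (1.6)·(1.4)) / 4 = -1.2/4 = -0.3
  S[Z,Z] = ((0.4)·(0.4) + (2.4)·(2.4) + (-1.6)·(-1.6) + (-2.6)·(-2.6) + (1.4)·(1.4)) / 4 = 17.2/4 = 4.3

S is symmetric (S[j,i] = S[i,j]). Assembling:

S = [[7.2, 2.15, 3.1],
 [2.15, 3.3, -0.3],
 [3.1, -0.3, 4.3]]


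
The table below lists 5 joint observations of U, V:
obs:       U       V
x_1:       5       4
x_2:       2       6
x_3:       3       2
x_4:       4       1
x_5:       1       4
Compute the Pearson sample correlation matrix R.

Step 1 — column means:
  mean(U) = (5 + 2 + 3 + 4 + 1) / 5 = 15/5 = 3
  mean(V) = (4 + 6 + 2 + 1 + 4) / 5 = 17/5 = 3.4

Step 2 — sample variances and covariances s[i,j] = (1/(n-1)) · Σ_k (x_{k,i} - mean_i) · (x_{k,j} - mean_j), with n-1 = 4:
  s[U,U] = ((2)·(2) + (-1)·(-1) + (0)·(0) + (1)·(1) + (-2)·(-2)) / 4 = 10/4 = 2.5
  s[U,V] = ((2)·(0.6) + (-1)·(2.6) + (0)·(-1.4) + (1)·(-2.4) + (-2)·(0.6)) / 4 = -5/4 = -1.25
  s[V,V] = ((0.6)·(0.6) + (2.6)·(2.6) + (-1.4)·(-1.4) + (-2.4)·(-2.4) + (0.6)·(0.6)) / 4 = 15.2/4 = 3.8
  Sample standard deviations s_i = √(s[i,i]):
  s(U) = √(2.5) = 1.5811
  s(V) = √(3.8) = 1.9494

Step 3 — r_{ij} = s_{ij} / (s_i · s_j):
  r[U,U] = 1 (diagonal).
  r[U,V] = -1.25 / (1.5811 · 1.9494) = -1.25 / 3.0822 = -0.4056
  r[V,V] = 1 (diagonal).

R is symmetric with unit diagonal. Assembling:

R = [[1, -0.4056],
 [-0.4056, 1]]


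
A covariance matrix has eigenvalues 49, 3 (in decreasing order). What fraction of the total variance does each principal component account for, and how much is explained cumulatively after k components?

Step 1 — total variance = trace(Sigma) = Σ λ_i = 49 + 3 = 52.

Step 2 — fraction explained by component i = λ_i / Σ λ:
  PC1: 49/52 = 0.9423
  PC2: 3/52 = 0.0577

Step 3 — cumulative fraction after k components = (λ_1 + ... + λ_k) / Σ λ:
  k = 1: 49/52 = 0.9423
  k = 2: (49 + 3)/52 = 52/52 = 1

Summary (fraction, with percent):

explained: PC1 0.9423 (94.23%), PC2 0.0577 (5.77%);  cumulative: 0.9423, 1


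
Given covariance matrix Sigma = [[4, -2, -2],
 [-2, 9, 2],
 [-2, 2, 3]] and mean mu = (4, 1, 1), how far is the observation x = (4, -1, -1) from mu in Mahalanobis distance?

Step 1 — centre the observation: (x - mu) = (0, -2, -2).

Step 2 — invert Sigma (cofactor / det for 3×3, or solve directly):
  Sigma^{-1} = [[0.3833, 0.0333, 0.2333],
 [0.0333, 0.1333, -0.0667],
 [0.2333, -0.0667, 0.5333]].

Step 3 — form the quadratic (x - mu)^T · Sigma^{-1} · (x - mu):
  Sigma^{-1} · (x - mu) = (-0.5333, -0.1333, -0.9333).
  (x - mu)^T · [Sigma^{-1} · (x - mu)] = (0)·(-0.5333) + (-2)·(-0.1333) + (-2)·(-0.9333) = 2.1333.

Step 4 — take square root: d = √(2.1333) ≈ 1.4606.

d(x, mu) = √(2.1333) ≈ 1.4606


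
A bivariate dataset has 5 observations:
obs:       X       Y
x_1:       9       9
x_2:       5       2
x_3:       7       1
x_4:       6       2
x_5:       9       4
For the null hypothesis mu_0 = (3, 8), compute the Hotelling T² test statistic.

Step 1 — sample mean vector:
  mean(X) = (9 + 5 + 7 + 6 + 9) / 5 = 36/5 = 7.2
  mean(Y) = (9 + 2 + 1 + 2 + 4) / 5 = 18/5 = 3.6
  x̄ = (7.2, 3.6),  deviation x̄ - mu_0 = (7.2, 3.6) - (3, 8) = (4.2, -4.4).

Step 2 — sample covariance matrix, S[i,j] = (1/(n-1)) · Σ_k (x_{k,i} - mean_i) · (x_{k,j} - mean_j), divisor n-1 = 4:
  S[X,X] = ((1.8)·(1.8) + (-2.2)·(-2.2) + (-0.2)·(-0.2) + (-1.2)·(-1.2) + (1.8)·(1.8)) / 4 = 12.8/4 = 3.2
  S[X,Y] = ((1.8)·(5.4) + (-2.2)·(-1.6) + (-0.2)·(-2.6) + (-1.2)·(-1.6) + (1.8)·(0.4)) / 4 = 16.4/4 = 4.1
  S[Y,Y] = ((5.4)·(5.4) + (-1.6)·(-1.6) + (-2.6)·(-2.6) + (-1.6)·(-1.6) + (0.4)·(0.4)) / 4 = 41.2/4 = 10.3
  S = [[3.2, 4.1],
 [4.1, 10.3]].

Step 3 — invert S. det(S) = 3.2·10.3 - (4.1)² = 16.15.
  S^{-1} = (1/det) · [[d, -b], [-b, a]] = [[0.6378, -0.2539],
 [-0.2539, 0.1981]].

Step 4 — quadratic form (x̄ - mu_0)^T · S^{-1} · (x̄ - mu_0):
  S^{-1} · (x̄ - mu_0) = (3.7957, -1.9381),
  (x̄ - mu_0)^T · [...] = (4.2)·(3.7957) + (-4.4)·(-1.9381) = 24.4693.

Step 5 — scale by n: T² = 5 · 24.4693 = 122.3467.

T² ≈ 122.3467


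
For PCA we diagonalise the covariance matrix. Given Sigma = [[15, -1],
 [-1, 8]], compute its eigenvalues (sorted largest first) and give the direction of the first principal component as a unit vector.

Step 1 — characteristic polynomial of 2×2 Sigma:
  det(Sigma - λI) = λ² - trace · λ + det = 0.
  trace = 15 + 8 = 23, det = 15·8 - (-1)² = 119.
Step 2 — discriminant:
  Δ = trace² - 4·det = 529 - 476 = 53.
Step 3 — eigenvalues:
  λ = (trace ± √Δ)/2 = (23 ± 7.2801)/2,
  λ_1 = 15.1401,  λ_2 = 7.8599.

Step 4 — unit eigenvector for λ_1: solve (Sigma - λ_1 I)v = 0. First row:
  (15 - 15.1401)·v_x + (-1)·v_y = 0, i.e. (-0.1401)·v_x + (-1)·v_y = 0,
  so v ∝ (b, λ_1 - a) = (-1, 0.1401); multiply by -1 so the first entry is positive: u = (1, -0.1401).
  ||u|| = √((1)² + (-0.1401)²) = √(1.0196) ≈ 1.0098,
  v_1 = u/||u|| ≈ (0.9903, -0.1387) (||v_1|| = 1).

λ_1 = 15.1401,  λ_2 = 7.8599;  v_1 ≈ (0.9903, -0.1387)


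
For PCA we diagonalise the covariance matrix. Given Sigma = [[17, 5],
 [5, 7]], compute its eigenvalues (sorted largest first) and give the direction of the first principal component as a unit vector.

Step 1 — characteristic polynomial of 2×2 Sigma:
  det(Sigma - λI) = λ² - trace · λ + det = 0.
  trace = 17 + 7 = 24, det = 17·7 - (5)² = 94.
Step 2 — discriminant:
  Δ = trace² - 4·det = 576 - 376 = 200.
Step 3 — eigenvalues:
  λ = (trace ± √Δ)/2 = (24 ± 14.1421)/2,
  λ_1 = 19.0711,  λ_2 = 4.9289.

Step 4 — unit eigenvector for λ_1: solve (Sigma - λ_1 I)v = 0. First row:
  (17 - 19.0711)·v_x + (5)·v_y = 0, i.e. (-2.0711)·v_x + (5)·v_y = 0,
  so v ∝ (b, λ_1 - a) = (5, 2.0711) = u.
  ||u|| = √((5)² + (2.0711)²) = √(29.2893) ≈ 5.412,
  v_1 = u/||u|| ≈ (0.9239, 0.3827) (||v_1|| = 1).

λ_1 = 19.0711,  λ_2 = 4.9289;  v_1 ≈ (0.9239, 0.3827)


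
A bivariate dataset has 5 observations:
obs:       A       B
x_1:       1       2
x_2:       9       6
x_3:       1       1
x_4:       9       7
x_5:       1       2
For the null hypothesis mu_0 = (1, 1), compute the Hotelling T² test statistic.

Step 1 — sample mean vector:
  mean(A) = (1 + 9 + 1 + 9 + 1) / 5 = 21/5 = 4.2
  mean(B) = (2 + 6 + 1 + 7 + 2) / 5 = 18/5 = 3.6
  x̄ = (4.2, 3.6),  deviation x̄ - mu_0 = (4.2, 3.6) - (1, 1) = (3.2, 2.6).

Step 2 — sample covariance matrix, S[i,j] = (1/(n-1)) · Σ_k (x_{k,i} - mean_i) · (x_{k,j} - mean_j), divisor n-1 = 4:
  S[A,A] = ((-3.2)·(-3.2) + (4.8)·(4.8) + (-3.2)·(-3.2) + (4.8)·(4.8) + (-3.2)·(-3.2)) / 4 = 76.8/4 = 19.2
  S[A,B] = ((-3.2)·(-1.6) + (4.8)·(2.4) + (-3.2)·(-2.6) + (4.8)·(3.4) + (-3.2)·(-1.6)) / 4 = 46.4/4 = 11.6
  S[B,B] = ((-1.6)·(-1.6) + (2.4)·(2.4) + (-2.6)·(-2.6) + (3.4)·(3.4) + (-1.6)·(-1.6)) / 4 = 29.2/4 = 7.3
  S = [[19.2, 11.6],
 [11.6, 7.3]].

Step 3 — invert S. det(S) = 19.2·7.3 - (11.6)² = 5.6.
  S^{-1} = (1/det) · [[d, -b], [-b, a]] = [[1.3036, -2.0714],
 [-2.0714, 3.4286]].

Step 4 — quadratic form (x̄ - mu_0)^T · S^{-1} · (x̄ - mu_0):
  S^{-1} · (x̄ - mu_0) = (-1.2143, 2.2857),
  (x̄ - mu_0)^T · [...] = (3.2)·(-1.2143) + (2.6)·(2.2857) = 2.0571.

Step 5 — scale by n: T² = 5 · 2.0571 = 10.2857.

T² ≈ 10.2857


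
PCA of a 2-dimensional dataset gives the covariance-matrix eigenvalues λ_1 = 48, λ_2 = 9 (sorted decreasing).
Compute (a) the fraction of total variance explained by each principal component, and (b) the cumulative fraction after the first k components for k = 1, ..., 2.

Step 1 — total variance = trace(Sigma) = Σ λ_i = 48 + 9 = 57.

Step 2 — fraction explained by component i = λ_i / Σ λ:
  PC1: 48/57 = 0.8421
  PC2: 9/57 = 0.1579

Step 3 — cumulative fraction after k components = (λ_1 + ... + λ_k) / Σ λ:
  k = 1: 48/57 = 0.8421
  k = 2: (48 + 9)/57 = 57/57 = 1

Summary (fraction, with percent):

explained: PC1 0.8421 (84.21%), PC2 0.1579 (15.79%);  cumulative: 0.8421, 1


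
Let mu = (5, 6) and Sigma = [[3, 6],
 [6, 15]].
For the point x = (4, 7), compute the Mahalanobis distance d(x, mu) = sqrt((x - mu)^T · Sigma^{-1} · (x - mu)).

Step 1 — centre the observation: (x - mu) = (-1, 1).

Step 2 — invert Sigma. det(Sigma) = 3·15 - (6)² = 9.
  Sigma^{-1} = (1/det) · [[d, -b], [-b, a]] = [[1.6667, -0.6667],
 [-0.6667, 0.3333]].

Step 3 — form the quadratic (x - mu)^T · Sigma^{-1} · (x - mu):
  Sigma^{-1} · (x - mu) = (-2.3333, 1).
  (x - mu)^T · [Sigma^{-1} · (x - mu)] = (-1)·(-2.3333) + (1)·(1) = 3.3333.

Step 4 — take square root: d = √(3.3333) ≈ 1.8257.

d(x, mu) = √(3.3333) ≈ 1.8257


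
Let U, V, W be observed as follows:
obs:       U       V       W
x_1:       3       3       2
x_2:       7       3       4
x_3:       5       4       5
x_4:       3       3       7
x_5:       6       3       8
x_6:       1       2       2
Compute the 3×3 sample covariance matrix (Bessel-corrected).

Step 1 — column means:
  mean(U) = (3 + 7 + 5 + 3 + 6 + 1) / 6 = 25/6 = 4.1667
  mean(V) = (3 + 3 + 4 + 3 + 3 + 2) / 6 = 18/6 = 3
  mean(W) = (2 + 4 + 5 + 7 + 8 + 2) / 6 = 28/6 = 4.6667

Step 2 — sample covariance S[i,j] = (1/(n-1)) · Σ_k (x_{k,i} - mean_i) · (x_{k,j} - mean_j), with n-1 = 5.
  S[U,U] = ((-1.1667)·(-1.1667) + (2.8333)·(2.8333) + (0.8333)·(0.8333) + (-1.1667)·(-1.1667) + (1.8333)·(1.8333) + (-3.1667)·(-3.1667)) / 5 = 24.8333/5 = 4.9667
  S[U,V] = ((-1.1667)·(0) + (2.8333)·(0) + (0.8333)·(1) + (-1.1667)·(0) + (1.8333)·(0) + (-3.1667)·(-1)) / 5 = 4/5 = 0.8
  S[U,W] = ((-1.1667)·(-2.6667) + (2.8333)·(-0.6667) + (0.8333)·(0.3333) + (-1.1667)·(2.3333) + (1.8333)·(3.3333) + (-3.1667)·(-2.6667)) / 5 = 13.3333/5 = 2.6667
  S[V,V] = ((0)·(0) + (0)·(0) + (1)·(1) + (0)·(0) + (0)·(0) + (-1)·(-1)) / 5 = 2/5 = 0.4
  S[V,W] = ((0)·(-2.6667) + (0)·(-0.6667) + (1)·(0.3333) + (0)·(2.3333) + (0)·(3.3333) + (-1)·(-2.6667)) / 5 = 3/5 = 0.6
  S[W,W] = ((-2.6667)·(-2.6667) + (-0.6667)·(-0.6667) + (0.3333)·(0.3333) + (2.3333)·(2.3333) + (3.3333)·(3.3333) + (-2.6667)·(-2.6667)) / 5 = 31.3333/5 = 6.2667

S is symmetric (S[j,i] = S[i,j]). Assembling:

S = [[4.9667, 0.8, 2.6667],
 [0.8, 0.4, 0.6],
 [2.6667, 0.6, 6.2667]]


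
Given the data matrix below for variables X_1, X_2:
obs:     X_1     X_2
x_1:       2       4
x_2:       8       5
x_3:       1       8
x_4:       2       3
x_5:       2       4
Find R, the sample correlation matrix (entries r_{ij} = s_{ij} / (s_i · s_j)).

Step 1 — column means:
  mean(X_1) = (2 + 8 + 1 + 2 + 2) / 5 = 15/5 = 3
  mean(X_2) = (4 + 5 + 8 + 3 + 4) / 5 = 24/5 = 4.8

Step 2 — sample variances and covariances s[i,j] = (1/(n-1)) · Σ_k (x_{k,i} - mean_i) · (x_{k,j} - mean_j), with n-1 = 4:
  s[X_1,X_1] = ((-1)·(-1) + (5)·(5) + (-2)·(-2) + (-1)·(-1) + (-1)·(-1)) / 4 = 32/4 = 8
  s[X_1,X_2] = ((-1)·(-0.8) + (5)·(0.2) + (-2)·(3.2) + (-1)·(-1.8) + (-1)·(-0.8)) / 4 = -2/4 = -0.5
  s[X_2,X_2] = ((-0.8)·(-0.8) + (0.2)·(0.2) + (3.2)·(3.2) + (-1.8)·(-1.8) + (-0.8)·(-0.8)) / 4 = 14.8/4 = 3.7
  Sample standard deviations s_i = √(s[i,i]):
  s(X_1) = √(8) = 2.8284
  s(X_2) = √(3.7) = 1.9235

Step 3 — r_{ij} = s_{ij} / (s_i · s_j):
  r[X_1,X_1] = 1 (diagonal).
  r[X_1,X_2] = -0.5 / (2.8284 · 1.9235) = -0.5 / 5.4406 = -0.0919
  r[X_2,X_2] = 1 (diagonal).

R is symmetric with unit diagonal. Assembling:

R = [[1, -0.0919],
 [-0.0919, 1]]


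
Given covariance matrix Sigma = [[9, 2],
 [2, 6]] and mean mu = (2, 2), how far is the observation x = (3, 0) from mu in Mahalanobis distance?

Step 1 — centre the observation: (x - mu) = (1, -2).

Step 2 — invert Sigma. det(Sigma) = 9·6 - (2)² = 50.
  Sigma^{-1} = (1/det) · [[d, -b], [-b, a]] = [[0.12, -0.04],
 [-0.04, 0.18]].

Step 3 — form the quadratic (x - mu)^T · Sigma^{-1} · (x - mu):
  Sigma^{-1} · (x - mu) = (0.2, -0.4).
  (x - mu)^T · [Sigma^{-1} · (x - mu)] = (1)·(0.2) + (-2)·(-0.4) = 1.

Step 4 — take square root: d = √(1) ≈ 1.

d(x, mu) = √(1) ≈ 1


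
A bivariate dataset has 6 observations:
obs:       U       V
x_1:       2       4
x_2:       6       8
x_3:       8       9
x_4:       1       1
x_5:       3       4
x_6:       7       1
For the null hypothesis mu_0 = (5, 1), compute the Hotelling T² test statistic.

Step 1 — sample mean vector:
  mean(U) = (2 + 6 + 8 + 1 + 3 + 7) / 6 = 27/6 = 4.5
  mean(V) = (4 + 8 + 9 + 1 + 4 + 1) / 6 = 27/6 = 4.5
  x̄ = (4.5, 4.5),  deviation x̄ - mu_0 = (4.5, 4.5) - (5, 1) = (-0.5, 3.5).

Step 2 — sample covariance matrix, S[i,j] = (1/(n-1)) · Σ_k (x_{k,i} - mean_i) · (x_{k,j} - mean_j), divisor n-1 = 5:
  S[U,U] = ((-2.5)·(-2.5) + (1.5)·(1.5) + (3.5)·(3.5) + (-3.5)·(-3.5) + (-1.5)·(-1.5) + (2.5)·(2.5)) / 5 = 41.5/5 = 8.3
  S[U,V] = ((-2.5)·(-0.5) + (1.5)·(3.5) + (3.5)·(4.5) + (-3.5)·(-3.5) + (-1.5)·(-0.5) + (2.5)·(-3.5)) / 5 = 26.5/5 = 5.3
  S[V,V] = ((-0.5)·(-0.5) + (3.5)·(3.5) + (4.5)·(4.5) + (-3.5)·(-3.5) + (-0.5)·(-0.5) + (-3.5)·(-3.5)) / 5 = 57.5/5 = 11.5
  S = [[8.3, 5.3],
 [5.3, 11.5]].

Step 3 — invert S. det(S) = 8.3·11.5 - (5.3)² = 67.36.
  S^{-1} = (1/det) · [[d, -b], [-b, a]] = [[0.1707, -0.0787],
 [-0.0787, 0.1232]].

Step 4 — quadratic form (x̄ - mu_0)^T · S^{-1} · (x̄ - mu_0):
  S^{-1} · (x̄ - mu_0) = (-0.3607, 0.4706),
  (x̄ - mu_0)^T · [...] = (-0.5)·(-0.3607) + (3.5)·(0.4706) = 1.8275.

Step 5 — scale by n: T² = 6 · 1.8275 = 10.965.

T² ≈ 10.965


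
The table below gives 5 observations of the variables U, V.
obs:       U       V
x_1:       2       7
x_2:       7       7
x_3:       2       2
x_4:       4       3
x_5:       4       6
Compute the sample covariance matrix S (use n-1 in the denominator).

Step 1 — column means:
  mean(U) = (2 + 7 + 2 + 4 + 4) / 5 = 19/5 = 3.8
  mean(V) = (7 + 7 + 2 + 3 + 6) / 5 = 25/5 = 5

Step 2 — sample covariance S[i,j] = (1/(n-1)) · Σ_k (x_{k,i} - mean_i) · (x_{k,j} - mean_j), with n-1 = 4.
  S[U,U] = ((-1.8)·(-1.8) + (3.2)·(3.2) + (-1.8)·(-1.8) + (0.2)·(0.2) + (0.2)·(0.2)) / 4 = 16.8/4 = 4.2
  S[U,V] = ((-1.8)·(2) + (3.2)·(2) + (-1.8)·(-3) + (0.2)·(-2) + (0.2)·(1)) / 4 = 8/4 = 2
  S[V,V] = ((2)·(2) + (2)·(2) + (-3)·(-3) + (-2)·(-2) + (1)·(1)) / 4 = 22/4 = 5.5

S is symmetric (S[j,i] = S[i,j]). Assembling:

S = [[4.2, 2],
 [2, 5.5]]


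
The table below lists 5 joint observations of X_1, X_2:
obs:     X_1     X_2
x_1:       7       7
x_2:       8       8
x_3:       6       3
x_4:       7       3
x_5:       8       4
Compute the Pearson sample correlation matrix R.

Step 1 — column means:
  mean(X_1) = (7 + 8 + 6 + 7 + 8) / 5 = 36/5 = 7.2
  mean(X_2) = (7 + 8 + 3 + 3 + 4) / 5 = 25/5 = 5

Step 2 — sample variances and covariances s[i,j] = (1/(n-1)) · Σ_k (x_{k,i} - mean_i) · (x_{k,j} - mean_j), with n-1 = 4:
  s[X_1,X_1] = ((-0.2)·(-0.2) + (0.8)·(0.8) + (-1.2)·(-1.2) + (-0.2)·(-0.2) + (0.8)·(0.8)) / 4 = 2.8/4 = 0.7
  s[X_1,X_2] = ((-0.2)·(2) + (0.8)·(3) + (-1.2)·(-2) + (-0.2)·(-2) + (0.8)·(-1)) / 4 = 4/4 = 1
  s[X_2,X_2] = ((2)·(2) + (3)·(3) + (-2)·(-2) + (-2)·(-2) + (-1)·(-1)) / 4 = 22/4 = 5.5
  Sample standard deviations s_i = √(s[i,i]):
  s(X_1) = √(0.7) = 0.8367
  s(X_2) = √(5.5) = 2.3452

Step 3 — r_{ij} = s_{ij} / (s_i · s_j):
  r[X_1,X_1] = 1 (diagonal).
  r[X_1,X_2] = 1 / (0.8367 · 2.3452) = 1 / 1.9621 = 0.5096
  r[X_2,X_2] = 1 (diagonal).

R is symmetric with unit diagonal. Assembling:

R = [[1, 0.5096],
 [0.5096, 1]]


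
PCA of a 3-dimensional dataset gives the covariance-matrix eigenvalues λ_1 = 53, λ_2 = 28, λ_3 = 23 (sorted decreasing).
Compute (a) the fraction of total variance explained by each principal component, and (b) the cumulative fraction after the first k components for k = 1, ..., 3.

Step 1 — total variance = trace(Sigma) = Σ λ_i = 53 + 28 + 23 = 104.

Step 2 — fraction explained by component i = λ_i / Σ λ:
  PC1: 53/104 = 0.5096
  PC2: 28/104 = 0.2692
  PC3: 23/104 = 0.2212

Step 3 — cumulative fraction after k components = (λ_1 + ... + λ_k) / Σ λ:
  k = 1: 53/104 = 0.5096
  k = 2: (53 + 28)/104 = 81/104 = 0.7788
  k = 3: (53 + 28 + 23)/104 = 104/104 = 1

Summary (fraction, with percent):

explained: PC1 0.5096 (50.96%), PC2 0.2692 (26.92%), PC3 0.2212 (22.12%);  cumulative: 0.5096, 0.7788, 1


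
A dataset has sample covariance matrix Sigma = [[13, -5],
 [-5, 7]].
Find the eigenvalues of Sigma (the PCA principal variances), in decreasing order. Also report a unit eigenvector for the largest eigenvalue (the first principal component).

Step 1 — characteristic polynomial of 2×2 Sigma:
  det(Sigma - λI) = λ² - trace · λ + det = 0.
  trace = 13 + 7 = 20, det = 13·7 - (-5)² = 66.
Step 2 — discriminant:
  Δ = trace² - 4·det = 400 - 264 = 136.
Step 3 — eigenvalues:
  λ = (trace ± √Δ)/2 = (20 ± 11.6619)/2,
  λ_1 = 15.831,  λ_2 = 4.169.

Step 4 — unit eigenvector for λ_1: solve (Sigma - λ_1 I)v = 0. First row:
  (13 - 15.831)·v_x + (-5)·v_y = 0, i.e. (-2.831)·v_x + (-5)·v_y = 0,
  so v ∝ (b, λ_1 - a) = (-5, 2.831); multiply by -1 so the first entry is positive: u = (5, -2.831).
  ||u|| = √((5)² + (-2.831)²) = √(33.0143) ≈ 5.7458,
  v_1 = u/||u|| ≈ (0.8702, -0.4927) (||v_1|| = 1).

λ_1 = 15.831,  λ_2 = 4.169;  v_1 ≈ (0.8702, -0.4927)


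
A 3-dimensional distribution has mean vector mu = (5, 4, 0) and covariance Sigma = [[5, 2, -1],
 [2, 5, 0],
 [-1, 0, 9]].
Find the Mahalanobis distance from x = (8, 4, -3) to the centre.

Step 1 — centre the observation: (x - mu) = (3, 0, -3).

Step 2 — invert Sigma (cofactor / det for 3×3, or solve directly):
  Sigma^{-1} = [[0.2446, -0.0978, 0.0272],
 [-0.0978, 0.2391, -0.0109],
 [0.0272, -0.0109, 0.1141]].

Step 3 — form the quadratic (x - mu)^T · Sigma^{-1} · (x - mu):
  Sigma^{-1} · (x - mu) = (0.6522, -0.2609, -0.2609).
  (x - mu)^T · [Sigma^{-1} · (x - mu)] = (3)·(0.6522) + (0)·(-0.2609) + (-3)·(-0.2609) = 2.7391.

Step 4 — take square root: d = √(2.7391) ≈ 1.655.

d(x, mu) = √(2.7391) ≈ 1.655


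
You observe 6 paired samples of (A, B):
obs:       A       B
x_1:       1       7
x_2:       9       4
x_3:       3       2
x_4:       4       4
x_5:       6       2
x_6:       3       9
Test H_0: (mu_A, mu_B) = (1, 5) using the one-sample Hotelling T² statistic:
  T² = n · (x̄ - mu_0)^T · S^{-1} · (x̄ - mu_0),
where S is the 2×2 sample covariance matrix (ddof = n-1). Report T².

Step 1 — sample mean vector:
  mean(A) = (1 + 9 + 3 + 4 + 6 + 3) / 6 = 26/6 = 4.3333
  mean(B) = (7 + 4 + 2 + 4 + 2 + 9) / 6 = 28/6 = 4.6667
  x̄ = (4.3333, 4.6667),  deviation x̄ - mu_0 = (4.3333, 4.6667) - (1, 5) = (3.3333, -0.3333).

Step 2 — sample covariance matrix, S[i,j] = (1/(n-1)) · Σ_k (x_{k,i} - mean_i) · (x_{k,j} - mean_j), divisor n-1 = 5:
  S[A,A] = ((-3.3333)·(-3.3333) + (4.6667)·(4.6667) + (-1.3333)·(-1.3333) + (-0.3333)·(-0.3333) + (1.6667)·(1.6667) + (-1.3333)·(-1.3333)) / 5 = 39.3333/5 = 7.8667
  S[A,B] = ((-3.3333)·(2.3333) + (4.6667)·(-0.6667) + (-1.3333)·(-2.6667) + (-0.3333)·(-0.6667) + (1.6667)·(-2.6667) + (-1.3333)·(4.3333)) / 5 = -17.3333/5 = -3.4667
  S[B,B] = ((2.3333)·(2.3333) + (-0.6667)·(-0.6667) + (-2.6667)·(-2.6667) + (-0.6667)·(-0.6667) + (-2.6667)·(-2.6667) + (4.3333)·(4.3333)) / 5 = 39.3333/5 = 7.8667
  S = [[7.8667, -3.4667],
 [-3.4667, 7.8667]].

Step 3 — invert S. det(S) = 7.8667·7.8667 - (-3.4667)² = 49.8667.
  S^{-1} = (1/det) · [[d, -b], [-b, a]] = [[0.1578, 0.0695],
 [0.0695, 0.1578]].

Step 4 — quadratic form (x̄ - mu_0)^T · S^{-1} · (x̄ - mu_0):
  S^{-1} · (x̄ - mu_0) = (0.5027, 0.1791),
  (x̄ - mu_0)^T · [...] = (3.3333)·(0.5027) + (-0.3333)·(0.1791) = 1.6159.

Step 5 — scale by n: T² = 6 · 1.6159 = 9.6952.

T² ≈ 9.6952


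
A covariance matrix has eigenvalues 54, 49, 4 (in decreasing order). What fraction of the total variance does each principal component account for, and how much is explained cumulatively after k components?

Step 1 — total variance = trace(Sigma) = Σ λ_i = 54 + 49 + 4 = 107.

Step 2 — fraction explained by component i = λ_i / Σ λ:
  PC1: 54/107 = 0.5047
  PC2: 49/107 = 0.4579
  PC3: 4/107 = 0.0374

Step 3 — cumulative fraction after k components = (λ_1 + ... + λ_k) / Σ λ:
  k = 1: 54/107 = 0.5047
  k = 2: (54 + 49)/107 = 103/107 = 0.9626
  k = 3: (54 + 49 + 4)/107 = 107/107 = 1

Summary (fraction, with percent):

explained: PC1 0.5047 (50.47%), PC2 0.4579 (45.79%), PC3 0.0374 (3.74%);  cumulative: 0.5047, 0.9626, 1


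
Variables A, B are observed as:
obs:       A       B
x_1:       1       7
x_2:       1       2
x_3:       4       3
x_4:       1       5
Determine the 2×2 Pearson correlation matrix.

Step 1 — column means:
  mean(A) = (1 + 1 + 4 + 1) / 4 = 7/4 = 1.75
  mean(B) = (7 + 2 + 3 + 5) / 4 = 17/4 = 4.25

Step 2 — sample variances and covariances s[i,j] = (1/(n-1)) · Σ_k (x_{k,i} - mean_i) · (x_{k,j} - mean_j), with n-1 = 3:
  s[A,A] = ((-0.75)·(-0.75) + (-0.75)·(-0.75) + (2.25)·(2.25) + (-0.75)·(-0.75)) / 3 = 6.75/3 = 2.25
  s[A,B] = ((-0.75)·(2.75) + (-0.75)·(-2.25) + (2.25)·(-1.25) + (-0.75)·(0.75)) / 3 = -3.75/3 = -1.25
  s[B,B] = ((2.75)·(2.75) + (-2.25)·(-2.25) + (-1.25)·(-1.25) + (0.75)·(0.75)) / 3 = 14.75/3 = 4.9167
  Sample standard deviations s_i = √(s[i,i]):
  s(A) = √(2.25) = 1.5
  s(B) = √(4.9167) = 2.2174

Step 3 — r_{ij} = s_{ij} / (s_i · s_j):
  r[A,A] = 1 (diagonal).
  r[A,B] = -1.25 / (1.5 · 2.2174) = -1.25 / 3.326 = -0.3758
  r[B,B] = 1 (diagonal).

R is symmetric with unit diagonal. Assembling:

R = [[1, -0.3758],
 [-0.3758, 1]]


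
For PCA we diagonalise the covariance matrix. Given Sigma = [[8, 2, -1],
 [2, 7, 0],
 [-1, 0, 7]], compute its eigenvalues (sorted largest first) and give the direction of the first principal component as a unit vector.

Step 1 — characteristic polynomial p(λ) = det(λI - Sigma) = λ³ - tr·λ² + c_1·λ - det, where tr = trace, c_1 = sum of the principal 2×2 minors, det = det(Sigma):
  tr = 8 + 7 + 7 = 22,
  c_1 = (8·7 - (2)²) + (8·7 - (-1)²) + (7·7 - (0)²) = 52 + 55 + 49 = 156,
  det = 8·(7·7 - (0)²) - (2)·((2)·7 - (0)·(-1)) + (-1)·((2)·(0) - 7·(-1)) = 8·(49) - (2)·(14) + (-1)·(7) = 357.
  So p(λ) = λ³ - 22λ² + 156λ - 357.
Step 2 — look for an integer root (rational root theorem: any rational root is an integer divisor of 357). Testing λ = 7:
  p(7) = 343 - 1078 + 1092 - 357 = 0  ✓
  Dividing out (λ - 7): p(λ) = (λ - 7)(λ² - 15λ + 51).
Step 3 — remaining eigenvalues from the quadratic λ² - 15λ + 51 = 0:
  Δ = 15² - 4·51 = 225 - 204 = 21,  λ = (15 ± √21)/2 = (15 ± 4.5826)/2 ≈ 9.7913 or 5.2087.
  Sorted: λ_1 = 9.7913,  λ_2 = 7,  λ_3 = 5.2087  (check: sum = 22 = tr ✓).

Step 4 — unit eigenvector for λ_1 ≈ 9.7913: v spans the null space of (Sigma - λ_1 I), whose rows are
  r_1 = (-1.7913, 2, -1),  r_2 = (2, -2.7913, 0),  r_3 = (-1, 0, -2.7913).
  v is orthogonal to every row, so take v ∝ r_1 × r_2 = ((2)·(0) - (-1)·(-2.7913), (-1)·(2) - (-1.7913)·(0), (-1.7913)·(-2.7913) - (2)·(2)) ≈ (-2.7913, -2, 1).
  Rescale (multiply by -1 so the first nonzero entry is positive): u = (2.7913, 2, -1).
  ||u|| = √((2.7913)² + (2)² + (-1)²) = √(12.7913) ≈ 3.5765,  v_1 = u/||u|| ≈ (0.7805, 0.5592, -0.2796) (||v_1|| = 1).

λ_1 = 9.7913,  λ_2 = 7,  λ_3 = 5.2087;  v_1 ≈ (0.7805, 0.5592, -0.2796)


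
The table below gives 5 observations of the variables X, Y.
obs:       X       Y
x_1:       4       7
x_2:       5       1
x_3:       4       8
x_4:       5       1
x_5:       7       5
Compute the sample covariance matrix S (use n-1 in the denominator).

Step 1 — column means:
  mean(X) = (4 + 5 + 4 + 5 + 7) / 5 = 25/5 = 5
  mean(Y) = (7 + 1 + 8 + 1 + 5) / 5 = 22/5 = 4.4

Step 2 — sample covariance S[i,j] = (1/(n-1)) · Σ_k (x_{k,i} - mean_i) · (x_{k,j} - mean_j), with n-1 = 4.
  S[X,X] = ((-1)·(-1) + (0)·(0) + (-1)·(-1) + (0)·(0) + (2)·(2)) / 4 = 6/4 = 1.5
  S[X,Y] = ((-1)·(2.6) + (0)·(-3.4) + (-1)·(3.6) + (0)·(-3.4) + (2)·(0.6)) / 4 = -5/4 = -1.25
  S[Y,Y] = ((2.6)·(2.6) + (-3.4)·(-3.4) + (3.6)·(3.6) + (-3.4)·(-3.4) + (0.6)·(0.6)) / 4 = 43.2/4 = 10.8

S is symmetric (S[j,i] = S[i,j]). Assembling:

S = [[1.5, -1.25],
 [-1.25, 10.8]]
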